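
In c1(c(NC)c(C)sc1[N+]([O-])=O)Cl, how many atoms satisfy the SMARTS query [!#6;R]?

1

The query [!#6;R] means: non-carbon atom that is part of a ring.
Check the 12 heavy atoms by environment: 1× s (aromatic, in 5-ring) → match; 4× c (aromatic, in 5-ring) → no; 1× N (acyclic) → no; 2× C (acyclic) → no; 1× N (charge +1, acyclic) → no; 1× O (charge -1, acyclic) → no; 1× O (acyclic) → no; 1× Cl (acyclic) → no.
That gives 1 matching atom.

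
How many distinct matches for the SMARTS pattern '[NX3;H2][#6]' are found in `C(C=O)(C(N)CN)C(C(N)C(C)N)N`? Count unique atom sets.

[NX3;H2][#6] is the SMARTS for a primary amine: a trivalent nitrogen with two H attached to carbon.
The molecule carries 5 separate instances of a primary amino group (-NH2) meeting every constraint; each maps to a distinct set of atoms, giving 5 matches.

5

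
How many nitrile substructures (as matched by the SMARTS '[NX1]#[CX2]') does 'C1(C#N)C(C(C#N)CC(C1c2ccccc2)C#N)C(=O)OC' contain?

3

[NX1]#[CX2] is the SMARTS for a nitrile: a nitrogen triple-bonded to a two-connected carbon.
The molecule carries 3 separate instances of a nitrile (-C#N) meeting every constraint; each maps to a distinct set of atoms, giving 3 matches.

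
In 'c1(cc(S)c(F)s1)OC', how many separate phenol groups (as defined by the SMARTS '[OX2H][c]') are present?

0

[OX2H][c] is the SMARTS for a phenol: a hydroxyl oxygen attached to an aromatic carbon.
The molecule has a methoxy ether (-OCH3), but the oxygen has H0, not H1; nothing else fits, so there are 0 matches.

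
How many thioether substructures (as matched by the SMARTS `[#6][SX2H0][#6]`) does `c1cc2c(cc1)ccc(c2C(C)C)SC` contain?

1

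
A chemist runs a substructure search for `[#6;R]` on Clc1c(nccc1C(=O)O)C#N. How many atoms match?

The query [#6;R] means: carbon that is part of a ring.
Check the 12 heavy atoms by environment: 1× n (aromatic, in 6-ring) → no; 5× c (aromatic, in 6-ring) → match; 1× Cl (acyclic) → no; 2× C (acyclic) → no; 1× N (acyclic) → no; 2× O (acyclic) → no.
That gives 5 matching atoms.

5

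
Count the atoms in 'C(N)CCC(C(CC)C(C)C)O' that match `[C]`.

10

The query [C] means: uppercase C matches aliphatic (non-aromatic) carbon only.
Check the 12 heavy atoms by environment: 10× C → match; 1× O → no; 1× N → no.
That gives 10 matching atoms.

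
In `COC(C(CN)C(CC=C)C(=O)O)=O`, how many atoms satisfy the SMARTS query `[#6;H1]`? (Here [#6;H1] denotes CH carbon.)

3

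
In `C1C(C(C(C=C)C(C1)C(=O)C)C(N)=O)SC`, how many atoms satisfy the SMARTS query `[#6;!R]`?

Check the 16 heavy atoms by environment: 6× C (in 6-ring) → no; 6× C (acyclic) → match; 2× O (acyclic) → no; 1× S (acyclic) → no; 1× N (acyclic) → no.
That gives 6 matching atoms.

6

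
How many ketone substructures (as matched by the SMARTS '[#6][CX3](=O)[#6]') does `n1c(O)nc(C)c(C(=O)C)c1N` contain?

[#6][CX3](=O)[#6] is the SMARTS for a ketone: a carbonyl carbon (no H) flanked by two carbons.
Exactly one fragment in the molecule meets all constraints, giving 1 match.

1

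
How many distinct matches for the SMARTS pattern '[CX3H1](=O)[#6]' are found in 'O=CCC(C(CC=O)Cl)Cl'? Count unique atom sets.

2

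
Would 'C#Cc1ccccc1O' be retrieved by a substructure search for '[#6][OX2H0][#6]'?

The pattern [#6][OX2H0][#6] describes an aliphatic oxygen bridging two carbons with no H on the oxygen — an ether.
The closest candidate here is a hydroxyl group (-OH), but the oxygen has H1, not H0 bridging two carbons. No other fragment satisfies the full query, so there is no match.

No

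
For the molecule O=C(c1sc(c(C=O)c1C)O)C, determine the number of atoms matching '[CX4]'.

2

The query [CX4] means: C with X4: aliphatic carbon with exactly 4 total connections (bonds + H).
Check the 12 heavy atoms by environment: 1× s (aromatic, X2) → no; 4× c (aromatic, X3) → no; 2× C (X3) → no; 2× O (X1) → no; 2× C (X4) → match; 1× O (X2) → no.
That gives 2 matching atoms.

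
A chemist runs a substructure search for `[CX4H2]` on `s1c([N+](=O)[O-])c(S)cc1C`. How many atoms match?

The query [CX4H2] means: sp3 carbon (X4) with exactly two hydrogens.
Check the 10 heavy atoms by environment: 1× s (aromatic, H0, X2) → no; 3× c (aromatic, H0, X3) → no; 1× c (aromatic, H1, X3) → no; 1× C (H3, X4) → no; 1× S (H1, X2) → no; 1× N (charge +1, H0, X3) → no; 1× O (charge -1, H0, X1) → no; 1× O (H0, X1) → no.
No environment satisfies the query, so 0 matching atoms.

0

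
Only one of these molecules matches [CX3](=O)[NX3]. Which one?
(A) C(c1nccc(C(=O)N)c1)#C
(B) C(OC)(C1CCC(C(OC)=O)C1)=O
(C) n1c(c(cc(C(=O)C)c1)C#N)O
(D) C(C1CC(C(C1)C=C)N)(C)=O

[CX3](=O)[NX3] describes a carbonyl carbon bonded to a trivalent nitrogen (an amide).
(A) contains a primary amide (-C(=O)NH2), which satisfies every atom and bond constraint.
(B) has a methyl-ester group (-C(=O)OCH3) but the carbonyl is bonded to O, not to an NX3 nitrogen.
(C) has a nitrile (-C#N) but the nitrile N is NX1 (triple-bonded), not NX3.
(D) has a primary amino group (-NH2) but the -NH2 is not attached to a carbonyl carbon.
So the answer is (A).

A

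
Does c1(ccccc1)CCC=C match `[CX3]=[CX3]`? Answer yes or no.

The pattern [CX3]=[CX3] describes a non-aromatic C=C double bond between two sp2 carbons — an alkene.
The molecule carries a vinyl group (-CH=CH2), whose atoms satisfy every constraint of the query, so the pattern matches.

Yes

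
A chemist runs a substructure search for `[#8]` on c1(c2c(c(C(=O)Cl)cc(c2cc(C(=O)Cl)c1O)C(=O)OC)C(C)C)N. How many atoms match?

5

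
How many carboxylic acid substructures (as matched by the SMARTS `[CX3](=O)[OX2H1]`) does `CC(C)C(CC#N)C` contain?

[CX3](=O)[OX2H1] is the SMARTS for a carboxylic acid: an sp2 carbon double-bonded to O and single-bonded to an -OH oxygen.
No fragment in the molecule satisfies every constraint, giving 0 matches.

0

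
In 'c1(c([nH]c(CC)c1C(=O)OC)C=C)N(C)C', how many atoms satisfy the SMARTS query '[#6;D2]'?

2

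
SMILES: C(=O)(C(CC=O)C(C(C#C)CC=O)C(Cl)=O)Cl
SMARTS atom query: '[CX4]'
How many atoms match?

Check the 17 heavy atoms by environment: 5× C (X4) → match; 4× C (X3) → no; 4× O (X1) → no; 2× Cl (X1) → no; 2× C (X2) → no.
That gives 5 matching atoms.

5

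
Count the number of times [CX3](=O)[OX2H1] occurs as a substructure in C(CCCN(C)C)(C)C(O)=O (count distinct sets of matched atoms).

1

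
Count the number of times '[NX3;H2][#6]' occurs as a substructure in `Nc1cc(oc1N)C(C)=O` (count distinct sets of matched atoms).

[NX3;H2][#6] is the SMARTS for a primary amine: a trivalent nitrogen with two H attached to carbon.
The molecule carries 2 separate instances of a primary amino group (-NH2) meeting every constraint; each maps to a distinct set of atoms, giving 2 matches.

2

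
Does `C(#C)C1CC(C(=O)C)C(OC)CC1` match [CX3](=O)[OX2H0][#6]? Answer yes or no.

No

The pattern [CX3](=O)[OX2H0][#6] describes a carbonyl carbon bonded to an oxygen that is itself bonded to carbon (no H on that O) — an ester.
The closest candidate here is a methoxy ether (-OCH3), but the ether oxygen is not adjacent to a C=O carbon. No other fragment satisfies the full query, so there is no match.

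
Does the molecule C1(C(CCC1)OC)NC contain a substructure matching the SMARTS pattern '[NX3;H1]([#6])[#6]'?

Yes

The pattern [NX3;H1]([#6])[#6] describes a trivalent nitrogen with one H, bonded to two carbons — a secondary amine.
The molecule carries an N-methylamino group (-NHCH3), whose atoms satisfy every constraint of the query, so the pattern matches.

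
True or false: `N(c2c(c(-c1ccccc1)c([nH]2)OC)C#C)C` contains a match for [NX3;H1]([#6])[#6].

The pattern [NX3;H1]([#6])[#6] describes a trivalent nitrogen with one H, bonded to two carbons — a secondary amine.
The molecule carries an N-methylamino group (-NHCH3), whose atoms satisfy every constraint of the query, so the pattern matches.

True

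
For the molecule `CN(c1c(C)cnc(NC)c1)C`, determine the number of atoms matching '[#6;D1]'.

The query [#6;D1] means: carbon bonded to exactly one heavy atom.
Check the 12 heavy atoms by environment: 1× n (aromatic, D2) → no; 2× c (aromatic, D2) → no; 3× c (aromatic, D3) → no; 1× N (D3) → no; 4× C (D1) → match; 1× N (D2) → no.
That gives 4 matching atoms.

4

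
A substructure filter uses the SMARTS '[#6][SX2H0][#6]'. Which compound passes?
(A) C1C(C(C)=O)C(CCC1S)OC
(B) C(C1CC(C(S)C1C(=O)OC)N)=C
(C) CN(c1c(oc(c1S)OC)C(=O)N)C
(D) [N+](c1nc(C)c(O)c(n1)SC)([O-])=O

D

[#6][SX2H0][#6] describes an aliphatic sulfur bridging two carbons with no H on the sulfur (a thioether).
(A) has a methoxy ether (-OCH3) but the bridging atom is O, not S.
(B) has a thiol (-SH) but the sulfur has H1, not H0 bridging two carbons.
(C) has a methoxy ether (-OCH3) but the bridging atom is O, not S.
(D) contains a methylthio ether (-SCH3), which satisfies every atom and bond constraint.
So the answer is (D).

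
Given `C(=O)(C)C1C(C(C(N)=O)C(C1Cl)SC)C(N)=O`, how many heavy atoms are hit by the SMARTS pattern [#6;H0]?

Check the 17 heavy atoms by environment: 5× C (H1) → no; 1× Cl (H0) → no; 1× S (H0) → no; 2× C (H3) → no; 3× C (H0) → match; 3× O (H0) → no; 2× N (H2) → no.
That gives 3 matching atoms.

3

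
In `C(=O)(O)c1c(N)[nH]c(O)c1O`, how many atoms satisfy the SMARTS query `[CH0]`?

1

The query [CH0] means: aliphatic carbon with no attached hydrogen.
Check the 11 heavy atoms by environment: 1× n (aromatic, H1) → no; 4× c (aromatic, H0) → no; 1× C (H0) → match; 1× O (H0) → no; 3× O (H1) → no; 1× N (H2) → no.
That gives 1 matching atom.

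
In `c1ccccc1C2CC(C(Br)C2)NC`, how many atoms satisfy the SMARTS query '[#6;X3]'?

6

The query [#6;X3] means: any carbon (aromatic or not) with three total connections.
Check the 14 heavy atoms by environment: 6× C (X4) → no; 1× N (X3) → no; 1× Br (X1) → no; 6× c (aromatic, X3) → match.
That gives 6 matching atoms.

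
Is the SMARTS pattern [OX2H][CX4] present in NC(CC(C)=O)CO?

The pattern [OX2H][CX4] describes a hydroxyl oxygen bound to an sp3 (X4) carbon — an aliphatic alcohol.
The molecule carries a hydroxyl group (-OH), whose atoms satisfy every constraint of the query, so the pattern matches.

Yes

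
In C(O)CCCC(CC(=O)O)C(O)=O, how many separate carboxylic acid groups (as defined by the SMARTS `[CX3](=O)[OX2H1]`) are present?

[CX3](=O)[OX2H1] is the SMARTS for a carboxylic acid: an sp2 carbon double-bonded to O and single-bonded to an -OH oxygen.
The molecule carries 2 separate instances of a carboxylic acid group (-C(=O)OH) meeting every constraint; each maps to a distinct set of atoms, giving 2 matches.

2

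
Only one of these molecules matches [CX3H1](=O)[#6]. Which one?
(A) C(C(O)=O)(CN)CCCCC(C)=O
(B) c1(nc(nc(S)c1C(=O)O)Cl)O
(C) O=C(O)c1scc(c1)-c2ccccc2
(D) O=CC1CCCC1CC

D

[CX3H1](=O)[#6] describes an sp2 carbon with one H, double-bonded to O and single-bonded to carbon (an aldehyde).
(A) has an acetyl/ketone group (-C(=O)CH3) but the carbonyl carbon has H0 (two carbon neighbours), not H1.
(B) has a carboxylic acid group (-C(=O)OH) but the carbonyl carbon has H0 and is bonded to O, not H1.
(C) has a carboxylic acid group (-C(=O)OH) but the carbonyl carbon has H0 and is bonded to O, not H1.
(D) contains an aldehyde (-CHO), which satisfies every atom and bond constraint.
So the answer is (D).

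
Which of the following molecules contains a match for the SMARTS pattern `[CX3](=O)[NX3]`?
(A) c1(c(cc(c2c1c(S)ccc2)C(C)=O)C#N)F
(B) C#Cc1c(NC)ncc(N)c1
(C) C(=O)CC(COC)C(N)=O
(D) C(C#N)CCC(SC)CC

[CX3](=O)[NX3] describes a carbonyl carbon bonded to a trivalent nitrogen (an amide).
(A) has a nitrile (-C#N) but the nitrile N is NX1 (triple-bonded), not NX3.
(B) has a primary amino group (-NH2) but the -NH2 is not attached to a carbonyl carbon.
(C) contains a primary amide (-C(=O)NH2), which satisfies every atom and bond constraint.
(D) has a nitrile (-C#N) but the nitrile N is NX1 (triple-bonded), not NX3.
So the answer is (C).

C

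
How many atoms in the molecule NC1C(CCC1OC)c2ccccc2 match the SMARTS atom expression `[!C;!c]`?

2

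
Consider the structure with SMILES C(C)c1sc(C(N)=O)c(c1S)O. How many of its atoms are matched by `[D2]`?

2

Check the 12 heavy atoms by environment: 1× s (aromatic, D2) → match; 4× c (aromatic, D3) → no; 1× C (D3) → no; 2× O (D1) → no; 1× N (D1) → no; 1× C (D2) → match; 1× C (D1) → no; 1× S (D1) → no.
Summing the matching environments: 1 + 1 = 2 matching atoms.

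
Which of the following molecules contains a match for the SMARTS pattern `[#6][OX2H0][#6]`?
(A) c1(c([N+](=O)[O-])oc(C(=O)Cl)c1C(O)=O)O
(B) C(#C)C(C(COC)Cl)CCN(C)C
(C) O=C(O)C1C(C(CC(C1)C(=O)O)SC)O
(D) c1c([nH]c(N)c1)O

B

[#6][OX2H0][#6] describes an aliphatic oxygen bridging two carbons with no H on the oxygen (an ether).
(A) has a carboxylic acid group (-C(=O)OH) but the -OH oxygen has H1; the =O is OX1, not OX2.
(B) contains a methoxy ether (-OCH3), which satisfies every atom and bond constraint.
(C) has a carboxylic acid group (-C(=O)OH) but the -OH oxygen has H1; the =O is OX1, not OX2.
(D) has a hydroxyl group (-OH) but the oxygen has H1, not H0 bridging two carbons.
So the answer is (B).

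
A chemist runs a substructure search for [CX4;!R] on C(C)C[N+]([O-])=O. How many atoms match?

The query [CX4;!R] means: aliphatic carbon with four total connections, not in a ring.
Check the 6 heavy atoms by environment: 3× C (X4, acyclic) → match; 1× N (charge +1, X3, acyclic) → no; 1× O (charge -1, X1, acyclic) → no; 1× O (X1, acyclic) → no.
That gives 3 matching atoms.

3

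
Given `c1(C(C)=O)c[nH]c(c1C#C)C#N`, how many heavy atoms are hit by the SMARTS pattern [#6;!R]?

The query [#6;!R] means: carbon not in any ring.
Check the 12 heavy atoms by environment: 1× n (aromatic, in 5-ring) → no; 4× c (aromatic, in 5-ring) → no; 5× C (acyclic) → match; 1× N (acyclic) → no; 1× O (acyclic) → no.
That gives 5 matching atoms.

5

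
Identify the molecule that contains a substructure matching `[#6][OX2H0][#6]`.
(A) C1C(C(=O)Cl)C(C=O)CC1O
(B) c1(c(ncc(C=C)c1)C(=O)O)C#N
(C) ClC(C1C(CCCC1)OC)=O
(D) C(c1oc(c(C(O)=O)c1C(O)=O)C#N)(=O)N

C

[#6][OX2H0][#6] describes an aliphatic oxygen bridging two carbons with no H on the oxygen (an ether).
(A) has a hydroxyl group (-OH) but the oxygen has H1, not H0 bridging two carbons.
(B) has a carboxylic acid group (-C(=O)OH) but the -OH oxygen has H1; the =O is OX1, not OX2.
(C) contains a methoxy ether (-OCH3), which satisfies every atom and bond constraint.
(D) has a carboxylic acid group (-C(=O)OH) but the -OH oxygen has H1; the =O is OX1, not OX2.
So the answer is (C).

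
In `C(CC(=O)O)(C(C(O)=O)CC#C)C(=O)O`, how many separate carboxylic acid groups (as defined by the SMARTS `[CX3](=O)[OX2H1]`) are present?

3

[CX3](=O)[OX2H1] is the SMARTS for a carboxylic acid: an sp2 carbon double-bonded to O and single-bonded to an -OH oxygen.
The molecule carries 3 separate instances of a carboxylic acid group (-C(=O)OH) meeting every constraint; each maps to a distinct set of atoms, giving 3 matches.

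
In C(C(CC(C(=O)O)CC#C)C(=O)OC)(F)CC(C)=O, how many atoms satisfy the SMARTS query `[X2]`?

4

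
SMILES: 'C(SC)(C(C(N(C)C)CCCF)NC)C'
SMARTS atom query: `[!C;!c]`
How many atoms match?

Check the 15 heavy atoms by environment: 11× C → no; 2× N → match; 1× S → match; 1× F → match.
Summing the matching environments: 2 + 1 + 1 = 4 matching atoms.

4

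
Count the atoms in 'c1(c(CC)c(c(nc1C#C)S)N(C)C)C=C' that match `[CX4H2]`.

The query [CX4H2] means: sp3 carbon (X4) with exactly two hydrogens.
Check the 16 heavy atoms by environment: 1× n (aromatic, H0, X2) → no; 5× c (aromatic, H0, X3) → no; 1× C (H2, X4) → match; 3× C (H3, X4) → no; 1× C (H1, X3) → no; 1× C (H2, X3) → no; 1× S (H1, X2) → no; 1× N (H0, X3) → no; 1× C (H0, X2) → no; 1× C (H1, X2) → no.
That gives 1 matching atom.

1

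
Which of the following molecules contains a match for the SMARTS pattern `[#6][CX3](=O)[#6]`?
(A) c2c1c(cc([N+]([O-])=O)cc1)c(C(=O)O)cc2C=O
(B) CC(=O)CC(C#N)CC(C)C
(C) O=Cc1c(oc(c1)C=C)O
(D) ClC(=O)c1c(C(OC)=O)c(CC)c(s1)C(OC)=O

[#6][CX3](=O)[#6] describes a carbonyl carbon (no H) flanked by two carbons (a ketone).
(A) has an aldehyde (-CHO) but the carbonyl carbon has H1, so it is not flanked by two carbons.
(B) contains an acetyl/ketone group (-C(=O)CH3), which satisfies every atom and bond constraint.
(C) has an aldehyde (-CHO) but the carbonyl carbon has H1, so it is not flanked by two carbons.
(D) has a methyl-ester group (-C(=O)OCH3) but one neighbour of the carbonyl carbon is O, not C.
So the answer is (B).

B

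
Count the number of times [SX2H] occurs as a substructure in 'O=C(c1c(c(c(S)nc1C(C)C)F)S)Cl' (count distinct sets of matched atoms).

[SX2H] is the SMARTS for a thiol: an aliphatic sulfur with two connections, one being H.
The molecule carries 2 separate instances of a thiol (-SH) meeting every constraint; each maps to a distinct set of atoms, giving 2 matches.

2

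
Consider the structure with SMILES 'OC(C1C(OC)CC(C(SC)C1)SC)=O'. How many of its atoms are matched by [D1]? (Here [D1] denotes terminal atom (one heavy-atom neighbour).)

5

The query [D1] means: atom with exactly one heavy-atom neighbour (degree 1).
Check the 15 heavy atoms by environment: 5× C (D3) → no; 2× C (D2) → no; 1× O (D2) → no; 3× C (D1) → match; 2× S (D2) → no; 2× O (D1) → match.
Summing the matching environments: 3 + 2 = 5 matching atoms.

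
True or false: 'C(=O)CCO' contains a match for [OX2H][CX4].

True

The pattern [OX2H][CX4] describes a hydroxyl oxygen bound to an sp3 (X4) carbon — an aliphatic alcohol.
The molecule carries a hydroxyl group (-OH), whose atoms satisfy every constraint of the query, so the pattern matches.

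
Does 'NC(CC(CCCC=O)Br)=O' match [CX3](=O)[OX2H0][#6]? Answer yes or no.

No

The pattern [CX3](=O)[OX2H0][#6] describes a carbonyl carbon bonded to an oxygen that is itself bonded to carbon (no H on that O) — an ester.
The closest candidate here is a primary amide (-C(=O)NH2), but the carbonyl is bonded to N, not to an O-C linkage. No other fragment satisfies the full query, so there is no match.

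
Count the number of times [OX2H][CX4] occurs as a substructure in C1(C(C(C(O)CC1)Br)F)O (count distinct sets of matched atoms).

[OX2H][CX4] is the SMARTS for an aliphatic alcohol: a hydroxyl oxygen bound to an sp3 (X4) carbon.
The molecule carries 2 separate instances of a hydroxyl group (-OH) meeting every constraint; each maps to a distinct set of atoms, giving 2 matches.

2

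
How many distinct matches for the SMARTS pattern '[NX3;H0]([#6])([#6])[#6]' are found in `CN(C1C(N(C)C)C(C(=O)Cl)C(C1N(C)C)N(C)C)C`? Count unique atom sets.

4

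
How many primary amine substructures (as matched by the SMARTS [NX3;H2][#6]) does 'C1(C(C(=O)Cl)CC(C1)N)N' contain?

2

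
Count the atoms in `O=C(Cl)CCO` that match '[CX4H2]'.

The query [CX4H2] means: sp3 carbon (X4) with exactly two hydrogens.
Check the 6 heavy atoms by environment: 2× C (H2, X4) → match; 1× C (H0, X3) → no; 1× O (H0, X1) → no; 1× Cl (H0, X1) → no; 1× O (H1, X2) → no.
That gives 2 matching atoms.

2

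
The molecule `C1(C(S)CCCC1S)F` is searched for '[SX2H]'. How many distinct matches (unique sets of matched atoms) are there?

2

[SX2H] is the SMARTS for a thiol: an aliphatic sulfur with two connections, one being H.
The molecule carries 2 separate instances of a thiol (-SH) meeting every constraint; each maps to a distinct set of atoms, giving 2 matches.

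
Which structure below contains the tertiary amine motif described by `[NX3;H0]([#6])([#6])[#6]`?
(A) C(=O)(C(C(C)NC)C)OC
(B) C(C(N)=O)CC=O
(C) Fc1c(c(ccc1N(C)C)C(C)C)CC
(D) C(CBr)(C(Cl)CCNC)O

[NX3;H0]([#6])([#6])[#6] describes a trivalent nitrogen with no H, bonded to three carbons (a tertiary amine).
(A) has an N-methylamino group (-NHCH3) but the nitrogen still has one H (H1), not H0.
(B) has a primary amide (-C(=O)NH2) but the amide nitrogen has H2 and only one carbon neighbour.
(C) contains a dimethylamino group (-N(CH3)2), which satisfies every atom and bond constraint.
(D) has an N-methylamino group (-NHCH3) but the nitrogen still has one H (H1), not H0.
So the answer is (C).

C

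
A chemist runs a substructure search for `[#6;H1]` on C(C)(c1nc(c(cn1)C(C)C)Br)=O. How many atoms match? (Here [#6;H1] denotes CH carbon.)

The query [#6;H1] means: any carbon bearing exactly one hydrogen.
Check the 13 heavy atoms by environment: 2× n (aromatic, H0) → no; 3× c (aromatic, H0) → no; 1× c (aromatic, H1) → match; 1× Br (H0) → no; 1× C (H0) → no; 1× O (H0) → no; 3× C (H3) → no; 1× C (H1) → match.
Summing the matching environments: 1 + 1 = 2 matching atoms.

2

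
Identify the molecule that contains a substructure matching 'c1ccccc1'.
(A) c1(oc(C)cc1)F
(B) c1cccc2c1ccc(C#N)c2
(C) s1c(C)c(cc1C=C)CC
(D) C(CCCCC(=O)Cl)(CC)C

c1ccccc1 describes six aromatic carbons in a ring (a benzene ring).
(A) has a methyl group (-CH3) but no six-membered all-carbon aromatic ring is present.
(B) contains the required atom environment, so the pattern matches.
(C) has a methyl group (-CH3) but no six-membered all-carbon aromatic ring is present.
(D) has a methyl group (-CH3) but no six-membered all-carbon aromatic ring is present.
So the answer is (B).

B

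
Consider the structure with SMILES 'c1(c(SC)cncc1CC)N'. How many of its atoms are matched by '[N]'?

1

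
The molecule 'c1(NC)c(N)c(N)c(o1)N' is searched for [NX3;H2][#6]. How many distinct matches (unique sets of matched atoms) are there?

3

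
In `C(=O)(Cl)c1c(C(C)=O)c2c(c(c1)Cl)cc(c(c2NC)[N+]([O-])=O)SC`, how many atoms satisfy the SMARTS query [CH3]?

3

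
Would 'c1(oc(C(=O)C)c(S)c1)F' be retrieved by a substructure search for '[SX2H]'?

Yes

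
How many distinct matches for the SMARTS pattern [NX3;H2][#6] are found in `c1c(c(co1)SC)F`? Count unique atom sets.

0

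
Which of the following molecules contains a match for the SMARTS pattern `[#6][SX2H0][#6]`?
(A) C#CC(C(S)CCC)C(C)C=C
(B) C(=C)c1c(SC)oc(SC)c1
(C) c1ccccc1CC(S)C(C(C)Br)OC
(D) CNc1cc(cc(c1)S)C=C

[#6][SX2H0][#6] describes an aliphatic sulfur bridging two carbons with no H on the sulfur (a thioether).
(A) has a thiol (-SH) but the sulfur has H1, not H0 bridging two carbons.
(B) contains a methylthio ether (-SCH3), which satisfies every atom and bond constraint.
(C) has a thiol (-SH) but the sulfur has H1, not H0 bridging two carbons.
(D) has a thiol (-SH) but the sulfur has H1, not H0 bridging two carbons.
So the answer is (B).

B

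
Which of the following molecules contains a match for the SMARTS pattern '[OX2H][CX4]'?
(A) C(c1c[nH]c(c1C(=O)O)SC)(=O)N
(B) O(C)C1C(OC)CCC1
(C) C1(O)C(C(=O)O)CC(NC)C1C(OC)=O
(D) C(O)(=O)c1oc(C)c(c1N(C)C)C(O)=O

[OX2H][CX4] describes a hydroxyl oxygen bound to an sp3 (X4) carbon (an aliphatic alcohol).
(A) has a carboxylic acid group (-C(=O)OH) but the -OH is on a CX3 carbonyl carbon, not a CX4 carbon.
(B) has a methoxy ether (-OCH3) but the oxygen has H0 (ether), not H1.
(C) contains a hydroxyl group (-OH), which satisfies every atom and bond constraint.
(D) has a carboxylic acid group (-C(=O)OH) but the -OH is on a CX3 carbonyl carbon, not a CX4 carbon.
So the answer is (C).

C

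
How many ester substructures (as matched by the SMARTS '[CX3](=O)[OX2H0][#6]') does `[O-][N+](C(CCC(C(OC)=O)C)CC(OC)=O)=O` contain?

[CX3](=O)[OX2H0][#6] is the SMARTS for an ester: a carbonyl carbon bonded to an oxygen that is itself bonded to carbon (no H on that O).
The molecule carries 2 separate instances of a methyl-ester group (-C(=O)OCH3) meeting every constraint; each maps to a distinct set of atoms, giving 2 matches.

2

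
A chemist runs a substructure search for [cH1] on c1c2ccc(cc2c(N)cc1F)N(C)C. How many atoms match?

5

The query [cH1] means: aromatic carbon bearing exactly one hydrogen.
Check the 15 heavy atoms by environment: 5× c (aromatic, H0) → no; 5× c (aromatic, H1) → match; 1× N (H2) → no; 1× F (H0) → no; 1× N (H0) → no; 2× C (H3) → no.
That gives 5 matching atoms.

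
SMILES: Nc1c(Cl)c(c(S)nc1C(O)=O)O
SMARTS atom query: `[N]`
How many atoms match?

The query [N] means: uppercase N matches aliphatic (non-aromatic) nitrogen only.
Check the 13 heavy atoms by environment: 1× n (aromatic) → no; 5× c (aromatic) → no; 3× O → no; 1× S → no; 1× C → no; 1× N → match; 1× Cl → no.
That gives 1 matching atom.

1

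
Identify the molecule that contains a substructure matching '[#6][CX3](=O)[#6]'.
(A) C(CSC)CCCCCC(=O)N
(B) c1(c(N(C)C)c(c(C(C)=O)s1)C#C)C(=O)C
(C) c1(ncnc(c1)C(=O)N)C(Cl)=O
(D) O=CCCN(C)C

B

[#6][CX3](=O)[#6] describes a carbonyl carbon (no H) flanked by two carbons (a ketone).
(A) has a primary amide (-C(=O)NH2) but one neighbour of the carbonyl carbon is N, not C.
(B) contains an acetyl/ketone group (-C(=O)CH3), which satisfies every atom and bond constraint.
(C) has a primary amide (-C(=O)NH2) but one neighbour of the carbonyl carbon is N, not C.
(D) has an aldehyde (-CHO) but the carbonyl carbon has H1, so it is not flanked by two carbons.
So the answer is (B).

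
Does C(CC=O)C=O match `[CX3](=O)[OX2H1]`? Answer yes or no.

The pattern [CX3](=O)[OX2H1] describes an sp2 carbon double-bonded to O and single-bonded to an -OH oxygen — a carboxylic acid.
The closest candidate here is an aldehyde (-CHO), but there is no singly-bonded oxygen on the carbonyl carbon. No other fragment satisfies the full query, so there is no match.

No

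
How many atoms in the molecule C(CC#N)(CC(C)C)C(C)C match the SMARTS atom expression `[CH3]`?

4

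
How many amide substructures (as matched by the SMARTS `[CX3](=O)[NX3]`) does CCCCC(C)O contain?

0

[CX3](=O)[NX3] is the SMARTS for an amide: a carbonyl carbon bonded to a trivalent nitrogen.
No fragment in the molecule satisfies every constraint, giving 0 matches.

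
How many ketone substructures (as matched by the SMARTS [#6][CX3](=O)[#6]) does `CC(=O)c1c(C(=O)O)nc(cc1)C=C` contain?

[#6][CX3](=O)[#6] is the SMARTS for a ketone: a carbonyl carbon (no H) flanked by two carbons.
Exactly one fragment in the molecule meets all constraints, giving 1 match.

1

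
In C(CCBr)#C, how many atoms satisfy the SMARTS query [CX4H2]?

2

The query [CX4H2] means: sp3 carbon (X4) with exactly two hydrogens.
Check the 5 heavy atoms by environment: 2× C (H2, X4) → match; 1× Br (H0, X1) → no; 1× C (H0, X2) → no; 1× C (H1, X2) → no.
That gives 2 matching atoms.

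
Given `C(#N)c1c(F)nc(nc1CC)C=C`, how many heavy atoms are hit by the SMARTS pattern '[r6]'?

6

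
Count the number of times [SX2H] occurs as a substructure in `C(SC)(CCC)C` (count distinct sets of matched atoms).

0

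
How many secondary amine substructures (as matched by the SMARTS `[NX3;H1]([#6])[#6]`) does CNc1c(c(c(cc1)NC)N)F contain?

[NX3;H1]([#6])[#6] is the SMARTS for a secondary amine: a trivalent nitrogen with one H, bonded to two carbons.
The molecule carries 2 separate instances of an N-methylamino group (-NHCH3) meeting every constraint; each maps to a distinct set of atoms, giving 2 matches.

2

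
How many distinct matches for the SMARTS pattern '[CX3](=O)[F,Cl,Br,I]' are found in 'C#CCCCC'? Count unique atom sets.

0

[CX3](=O)[F,Cl,Br,I] is the SMARTS for an acyl halide: a carbonyl carbon bonded to a halogen.
No fragment in the molecule satisfies every constraint, giving 0 matches.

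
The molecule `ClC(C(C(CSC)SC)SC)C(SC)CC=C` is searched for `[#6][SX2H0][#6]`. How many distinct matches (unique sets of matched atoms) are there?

[#6][SX2H0][#6] is the SMARTS for a thioether: an aliphatic sulfur bridging two carbons with no H on the sulfur.
The molecule carries 4 separate instances of a methylthio ether (-SCH3) meeting every constraint; each maps to a distinct set of atoms, giving 4 matches.

4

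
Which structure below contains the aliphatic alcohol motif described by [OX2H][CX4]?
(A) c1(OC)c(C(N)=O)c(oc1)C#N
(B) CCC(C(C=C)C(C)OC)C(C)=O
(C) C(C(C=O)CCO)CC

C

[OX2H][CX4] describes a hydroxyl oxygen bound to an sp3 (X4) carbon (an aliphatic alcohol).
(A) has a methoxy ether (-OCH3) but the oxygen has H0 (ether), not H1.
(B) has a methoxy ether (-OCH3) but the oxygen has H0 (ether), not H1.
(C) contains a hydroxyl group (-OH), which satisfies every atom and bond constraint.
So the answer is (C).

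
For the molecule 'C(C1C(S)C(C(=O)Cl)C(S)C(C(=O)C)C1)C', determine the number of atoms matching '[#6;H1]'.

The query [#6;H1] means: any carbon bearing exactly one hydrogen.
Check the 16 heavy atoms by environment: 5× C (H1) → match; 2× C (H2) → no; 2× C (H3) → no; 2× C (H0) → no; 2× O (H0) → no; 1× Cl (H0) → no; 2× S (H1) → no.
That gives 5 matching atoms.

5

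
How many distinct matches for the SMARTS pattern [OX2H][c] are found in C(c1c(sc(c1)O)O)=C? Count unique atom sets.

2

[OX2H][c] is the SMARTS for a phenol: a hydroxyl oxygen attached to an aromatic carbon.
The molecule carries 2 separate instances of a hydroxyl group (-OH) meeting every constraint; each maps to a distinct set of atoms, giving 2 matches.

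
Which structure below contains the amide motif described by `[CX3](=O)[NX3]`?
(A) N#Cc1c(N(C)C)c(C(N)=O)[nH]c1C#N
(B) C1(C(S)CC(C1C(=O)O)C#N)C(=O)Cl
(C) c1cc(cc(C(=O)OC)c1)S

A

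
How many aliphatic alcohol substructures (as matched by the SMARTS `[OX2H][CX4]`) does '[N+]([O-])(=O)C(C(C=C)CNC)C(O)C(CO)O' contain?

3

[OX2H][CX4] is the SMARTS for an aliphatic alcohol: a hydroxyl oxygen bound to an sp3 (X4) carbon.
The molecule carries 3 separate instances of a hydroxyl group (-OH) meeting every constraint; each maps to a distinct set of atoms, giving 3 matches.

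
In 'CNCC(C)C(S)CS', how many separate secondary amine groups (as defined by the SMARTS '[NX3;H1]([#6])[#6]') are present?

1

[NX3;H1]([#6])[#6] is the SMARTS for a secondary amine: a trivalent nitrogen with one H, bonded to two carbons.
Exactly one fragment in the molecule meets all constraints, giving 1 match.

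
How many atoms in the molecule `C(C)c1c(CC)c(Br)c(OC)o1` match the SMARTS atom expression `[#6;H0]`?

4

The query [#6;H0] means: any carbon with no attached hydrogen.
Check the 12 heavy atoms by environment: 1× o (aromatic, H0) → no; 4× c (aromatic, H0) → match; 1× Br (H0) → no; 2× C (H2) → no; 3× C (H3) → no; 1× O (H0) → no.
That gives 4 matching atoms.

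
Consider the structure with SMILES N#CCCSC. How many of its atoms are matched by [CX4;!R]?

The query [CX4;!R] means: aliphatic carbon with four total connections, not in a ring.
Check the 6 heavy atoms by environment: 3× C (X4, acyclic) → match; 1× S (X2, acyclic) → no; 1× C (X2, acyclic) → no; 1× N (X1, acyclic) → no.
That gives 3 matching atoms.

3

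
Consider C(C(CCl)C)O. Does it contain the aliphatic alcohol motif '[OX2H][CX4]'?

The pattern [OX2H][CX4] describes a hydroxyl oxygen bound to an sp3 (X4) carbon — an aliphatic alcohol.
The molecule carries a hydroxyl group (-OH), whose atoms satisfy every constraint of the query, so the pattern matches.

Yes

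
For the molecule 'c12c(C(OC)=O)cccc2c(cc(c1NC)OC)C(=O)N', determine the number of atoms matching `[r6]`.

The query [r6] means: r6 matches atoms in a six-membered ring.
Check the 21 heavy atoms by environment: 10× c (aromatic, in 6-ring) → match; 2× N (acyclic) → no; 5× C (acyclic) → no; 4× O (acyclic) → no.
That gives 10 matching atoms.

10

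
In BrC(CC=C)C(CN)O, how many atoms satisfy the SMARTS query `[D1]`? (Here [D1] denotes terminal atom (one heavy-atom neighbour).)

Check the 9 heavy atoms by environment: 3× C (D2) → no; 2× C (D3) → no; 1× O (D1) → match; 1× Br (D1) → match; 1× N (D1) → match; 1× C (D1) → match.
Summing the matching environments: 1 + 1 + 1 + 1 = 4 matching atoms.

4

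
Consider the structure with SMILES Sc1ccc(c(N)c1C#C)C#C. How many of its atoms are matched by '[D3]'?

4

Check the 12 heavy atoms by environment: 4× c (aromatic, D3) → match; 2× c (aromatic, D2) → no; 2× C (D2) → no; 2× C (D1) → no; 1× N (D1) → no; 1× S (D1) → no.
That gives 4 matching atoms.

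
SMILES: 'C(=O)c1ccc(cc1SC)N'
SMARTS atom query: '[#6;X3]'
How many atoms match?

7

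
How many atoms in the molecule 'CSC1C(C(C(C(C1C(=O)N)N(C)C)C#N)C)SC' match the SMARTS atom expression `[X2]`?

Check the 19 heavy atoms by environment: 11× C (X4) → no; 1× C (X2) → match; 1× N (X1) → no; 1× C (X3) → no; 1× O (X1) → no; 2× N (X3) → no; 2× S (X2) → match.
Summing the matching environments: 1 + 2 = 3 matching atoms.

3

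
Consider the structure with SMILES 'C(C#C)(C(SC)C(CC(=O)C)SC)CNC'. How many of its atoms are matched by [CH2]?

The query [CH2] means: aliphatic carbon with exactly two hydrogens.
Check the 16 heavy atoms by environment: 2× C (H2) → match; 4× C (H1) → no; 2× C (H0) → no; 1× N (H1) → no; 4× C (H3) → no; 2× S (H0) → no; 1× O (H0) → no.
That gives 2 matching atoms.

2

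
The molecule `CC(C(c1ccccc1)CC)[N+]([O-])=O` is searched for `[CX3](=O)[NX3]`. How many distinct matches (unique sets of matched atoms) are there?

0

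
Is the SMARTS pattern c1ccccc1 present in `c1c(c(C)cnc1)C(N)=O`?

No

The pattern c1ccccc1 describes six aromatic carbons in a ring — a benzene ring.
The closest candidate here is a methyl group (-CH3), but no six-membered all-carbon aromatic ring is present. No other fragment satisfies the full query, so there is no match.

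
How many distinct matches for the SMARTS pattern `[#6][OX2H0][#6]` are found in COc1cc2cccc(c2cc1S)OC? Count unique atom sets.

2

[#6][OX2H0][#6] is the SMARTS for an ether: an aliphatic oxygen bridging two carbons with no H on the oxygen.
The molecule carries 2 separate instances of a methoxy ether (-OCH3) meeting every constraint; each maps to a distinct set of atoms, giving 2 matches.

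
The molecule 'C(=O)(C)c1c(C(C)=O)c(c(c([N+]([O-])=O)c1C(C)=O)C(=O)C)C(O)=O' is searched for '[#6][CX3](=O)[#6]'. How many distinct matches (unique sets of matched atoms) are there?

4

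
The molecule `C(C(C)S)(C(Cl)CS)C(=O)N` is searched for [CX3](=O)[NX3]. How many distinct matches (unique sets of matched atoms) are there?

1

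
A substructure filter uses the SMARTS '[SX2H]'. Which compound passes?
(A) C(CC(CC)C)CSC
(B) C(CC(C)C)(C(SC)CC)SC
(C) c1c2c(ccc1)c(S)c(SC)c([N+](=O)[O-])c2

C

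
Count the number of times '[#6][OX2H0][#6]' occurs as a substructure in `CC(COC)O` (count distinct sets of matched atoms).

[#6][OX2H0][#6] is the SMARTS for an ether: an aliphatic oxygen bridging two carbons with no H on the oxygen.
Exactly one fragment in the molecule meets all constraints, giving 1 match.

1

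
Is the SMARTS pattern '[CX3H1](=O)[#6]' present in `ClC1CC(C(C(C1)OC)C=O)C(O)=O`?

The pattern [CX3H1](=O)[#6] describes an sp2 carbon with one H, double-bonded to O and single-bonded to carbon — an aldehyde.
The molecule carries an aldehyde (-CHO), whose atoms satisfy every constraint of the query, so the pattern matches.

Yes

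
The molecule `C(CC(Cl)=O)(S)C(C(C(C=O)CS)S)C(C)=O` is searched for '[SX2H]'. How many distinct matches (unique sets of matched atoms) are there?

3

[SX2H] is the SMARTS for a thiol: an aliphatic sulfur with two connections, one being H.
The molecule carries 3 separate instances of a thiol (-SH) meeting every constraint; each maps to a distinct set of atoms, giving 3 matches.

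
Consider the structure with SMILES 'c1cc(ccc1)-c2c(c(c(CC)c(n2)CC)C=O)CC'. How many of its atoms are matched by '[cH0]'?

6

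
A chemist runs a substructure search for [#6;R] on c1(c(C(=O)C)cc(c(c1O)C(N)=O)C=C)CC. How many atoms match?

6

The query [#6;R] means: carbon that is part of a ring.
Check the 17 heavy atoms by environment: 6× c (aromatic, in 6-ring) → match; 7× C (acyclic) → no; 3× O (acyclic) → no; 1× N (acyclic) → no.
That gives 6 matching atoms.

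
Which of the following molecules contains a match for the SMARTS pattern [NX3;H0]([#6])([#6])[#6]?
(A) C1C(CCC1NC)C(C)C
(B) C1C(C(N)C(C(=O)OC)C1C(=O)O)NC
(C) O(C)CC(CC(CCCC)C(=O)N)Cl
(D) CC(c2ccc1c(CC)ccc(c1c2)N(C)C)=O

[NX3;H0]([#6])([#6])[#6] describes a trivalent nitrogen with no H, bonded to three carbons (a tertiary amine).
(A) has an N-methylamino group (-NHCH3) but the nitrogen still has one H (H1), not H0.
(B) has an N-methylamino group (-NHCH3) but the nitrogen still has one H (H1), not H0.
(C) has a primary amide (-C(=O)NH2) but the amide nitrogen has H2 and only one carbon neighbour.
(D) contains a dimethylamino group (-N(CH3)2), which satisfies every atom and bond constraint.
So the answer is (D).

D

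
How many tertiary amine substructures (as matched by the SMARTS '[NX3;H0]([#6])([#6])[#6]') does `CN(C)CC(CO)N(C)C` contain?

[NX3;H0]([#6])([#6])[#6] is the SMARTS for a tertiary amine: a trivalent nitrogen with no H, bonded to three carbons.
The molecule carries 2 separate instances of a dimethylamino group (-N(CH3)2) meeting every constraint; each maps to a distinct set of atoms, giving 2 matches.

2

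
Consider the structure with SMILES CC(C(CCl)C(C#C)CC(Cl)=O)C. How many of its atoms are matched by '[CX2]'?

2

The query [CX2] means: C with X2: aliphatic carbon with exactly 2 total connections.
Check the 13 heavy atoms by environment: 7× C (X4) → no; 2× Cl (X1) → no; 1× C (X3) → no; 1× O (X1) → no; 2× C (X2) → match.
That gives 2 matching atoms.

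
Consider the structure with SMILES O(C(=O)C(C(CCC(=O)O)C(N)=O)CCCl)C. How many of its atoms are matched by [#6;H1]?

2

Check the 17 heavy atoms by environment: 4× C (H2) → no; 2× C (H1) → match; 3× C (H0) → no; 4× O (H0) → no; 1× C (H3) → no; 1× Cl (H0) → no; 1× O (H1) → no; 1× N (H2) → no.
That gives 2 matching atoms.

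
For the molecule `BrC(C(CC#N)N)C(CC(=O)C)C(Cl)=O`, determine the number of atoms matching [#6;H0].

3

The query [#6;H0] means: any carbon with no attached hydrogen.
Check the 15 heavy atoms by environment: 2× C (H2) → no; 3× C (H1) → no; 3× C (H0) → match; 2× O (H0) → no; 1× C (H3) → no; 1× N (H0) → no; 1× N (H2) → no; 1× Cl (H0) → no; 1× Br (H0) → no.
That gives 3 matching atoms.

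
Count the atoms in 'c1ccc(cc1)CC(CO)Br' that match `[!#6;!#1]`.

The query [!#6;!#1] means: not carbon and not hydrogen — any heteroatom.
Check the 11 heavy atoms by environment: 3× C → no; 6× c (aromatic) → no; 1× O → match; 1× Br → match.
Summing the matching environments: 1 + 1 = 2 matching atoms.

2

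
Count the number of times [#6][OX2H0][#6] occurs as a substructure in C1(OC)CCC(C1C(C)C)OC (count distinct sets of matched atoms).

[#6][OX2H0][#6] is the SMARTS for an ether: an aliphatic oxygen bridging two carbons with no H on the oxygen.
The molecule carries 2 separate instances of a methoxy ether (-OCH3) meeting every constraint; each maps to a distinct set of atoms, giving 2 matches.

2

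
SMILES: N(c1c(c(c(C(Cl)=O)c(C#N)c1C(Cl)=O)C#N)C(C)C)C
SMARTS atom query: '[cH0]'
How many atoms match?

6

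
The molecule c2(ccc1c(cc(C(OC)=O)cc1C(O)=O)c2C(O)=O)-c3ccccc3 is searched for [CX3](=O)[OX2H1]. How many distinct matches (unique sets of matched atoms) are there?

2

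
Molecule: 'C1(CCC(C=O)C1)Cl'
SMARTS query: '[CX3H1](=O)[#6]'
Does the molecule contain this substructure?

Yes

The pattern [CX3H1](=O)[#6] describes an sp2 carbon with one H, double-bonded to O and single-bonded to carbon — an aldehyde.
The molecule carries an aldehyde (-CHO), whose atoms satisfy every constraint of the query, so the pattern matches.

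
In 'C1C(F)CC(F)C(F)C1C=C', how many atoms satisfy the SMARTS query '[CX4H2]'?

2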